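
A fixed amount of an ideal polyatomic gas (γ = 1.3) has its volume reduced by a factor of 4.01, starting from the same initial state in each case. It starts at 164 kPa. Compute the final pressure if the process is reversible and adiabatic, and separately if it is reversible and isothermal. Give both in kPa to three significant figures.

adiabatic: 998 kPa; isothermal: 658 kPa

Isothermal: P₂ = P₁(V₁/V₂) = 164×4.01 = 657.6 kPa.
Adiabatic: P₂ = P₁(V₁/V₂)^γ = 164×4.01^(1.3) = 997.5 kPa.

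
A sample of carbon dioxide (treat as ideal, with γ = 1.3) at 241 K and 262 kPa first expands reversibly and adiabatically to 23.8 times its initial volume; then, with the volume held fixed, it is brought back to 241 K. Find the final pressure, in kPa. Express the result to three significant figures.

P₃ ≈ 11.0 kPa

Adiabatic step (PV^γ = const): P₂ = 262×(1/23.8)^(1.3) = 4.254 kPa; T₂ = 241×(1/23.8)^(0.3) = 93.12 K.
Isochoric: P₃ = P₂(T₃/T₂) = 4.254 × (241/93.12) = 11.01 kPa.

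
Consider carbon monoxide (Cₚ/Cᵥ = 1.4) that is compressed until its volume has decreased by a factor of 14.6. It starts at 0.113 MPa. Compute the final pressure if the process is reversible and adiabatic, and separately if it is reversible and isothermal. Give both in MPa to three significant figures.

adiabatic: 4.82 MPa; isothermal: 1.65 MPa

Isothermal: P₂ = P₁(V₁/V₂) = 0.113×14.6 = 1.65 MPa.
Adiabatic: P₂ = P₁(V₁/V₂)^γ = 0.113×14.6^(1.4) = 4.821 MPa.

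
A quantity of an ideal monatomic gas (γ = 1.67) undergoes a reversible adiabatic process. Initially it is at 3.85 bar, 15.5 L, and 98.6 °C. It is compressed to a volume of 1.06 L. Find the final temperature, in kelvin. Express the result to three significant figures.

T₂ ≈ 2240 K

For a reversible adiabat TV^(γ−1) is constant, so T₂ = T₁ (V₁/V₂)^(γ−1).
T₁ = 98.6 °C = 371.8 K.
T₂ = 371.8 × (15.5/1.06)^(0.67) = 2243 K.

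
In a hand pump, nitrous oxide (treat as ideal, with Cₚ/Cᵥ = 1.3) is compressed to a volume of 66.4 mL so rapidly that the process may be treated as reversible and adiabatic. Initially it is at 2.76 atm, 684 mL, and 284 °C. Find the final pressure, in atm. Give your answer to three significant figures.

Adiabatic: P₁V₁^γ = P₂V₂^γ ⇒ P₂ = P₁ (V₁/V₂)^γ.
P₂ = 2.76 × (684/66.4)^(1.3) = 57.24 atm.

P₂ ≈ 57.2 atm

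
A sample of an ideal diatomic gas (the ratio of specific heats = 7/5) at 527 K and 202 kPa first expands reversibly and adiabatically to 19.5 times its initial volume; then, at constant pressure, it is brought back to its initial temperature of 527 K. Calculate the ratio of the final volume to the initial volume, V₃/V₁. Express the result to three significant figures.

V₃/V₁ ≈ 64.0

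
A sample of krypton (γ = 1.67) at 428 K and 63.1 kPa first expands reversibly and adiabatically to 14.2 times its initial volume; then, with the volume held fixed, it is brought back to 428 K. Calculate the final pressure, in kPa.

Adiabatic step (PV^γ = const): P₂ = 63.1×(1/14.2)^(1.67) = 0.7511 kPa; T₂ = 428×(1/14.2)^(0.67) = 72.35 K.
Isochoric: P₃ = P₂(T₃/T₂) = 0.7511 × (428/72.35) = 4.444 kPa.

P₃ ≈ 4.44 kPa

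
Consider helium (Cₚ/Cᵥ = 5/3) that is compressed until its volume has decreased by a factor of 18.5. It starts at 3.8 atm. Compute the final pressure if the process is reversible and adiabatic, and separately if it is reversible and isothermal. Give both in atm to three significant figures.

adiabatic: 492 atm; isothermal: 70.3 atm

Isothermal: P₂ = P₁(V₁/V₂) = 3.8×18.5 = 70.3 atm.
Adiabatic: P₂ = P₁(V₁/V₂)^γ = 3.8×18.5^(5/3) = 491.7 atm.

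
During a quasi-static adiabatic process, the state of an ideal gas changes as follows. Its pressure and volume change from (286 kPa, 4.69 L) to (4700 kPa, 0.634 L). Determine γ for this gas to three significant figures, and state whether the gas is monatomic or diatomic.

PV^γ = const ⇒ γ = ln(P₂/P₁) / ln(V₁/V₂).
γ = ln(4700/286) / ln(4.69/0.634) = 1.399.
γ ≈ 1.40 is close to 7/5, so the gas is diatomic.

γ ≈ 1.40; diatomic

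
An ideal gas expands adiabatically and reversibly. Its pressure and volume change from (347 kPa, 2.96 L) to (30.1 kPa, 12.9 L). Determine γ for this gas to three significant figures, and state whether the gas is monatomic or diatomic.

PV^γ = const ⇒ γ = ln(P₂/P₁) / ln(V₁/V₂).
γ = ln(30.1/347) / ln(2.96/12.9) = 1.661.
γ ≈ 1.66 is close to 5/3, so the gas is monatomic.

γ ≈ 1.66; monatomic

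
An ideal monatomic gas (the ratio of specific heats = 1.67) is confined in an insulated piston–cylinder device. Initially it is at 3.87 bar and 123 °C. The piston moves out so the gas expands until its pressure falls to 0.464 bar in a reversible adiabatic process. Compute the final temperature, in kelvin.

Adiabatic: T₂/T₁ = (P₂/P₁)^((γ−1)/γ).
T₁ = 123 °C = 396.1 K.
T₂ = 396.1 × (0.464/3.87)^(0.401) = 169.2 K.

T₂ ≈ 169 K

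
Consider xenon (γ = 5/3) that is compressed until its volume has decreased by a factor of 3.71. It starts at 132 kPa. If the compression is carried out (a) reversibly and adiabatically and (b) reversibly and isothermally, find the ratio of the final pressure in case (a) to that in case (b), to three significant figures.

P_adiabatic / P_isothermal ≈ 2.40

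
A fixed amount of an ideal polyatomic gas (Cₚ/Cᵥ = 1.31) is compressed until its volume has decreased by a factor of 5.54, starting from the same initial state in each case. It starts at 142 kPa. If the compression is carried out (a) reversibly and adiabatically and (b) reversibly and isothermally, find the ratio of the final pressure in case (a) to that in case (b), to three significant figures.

Isothermal: P_b = P₁(V₁/V₂) = 142×5.54.
Adiabatic: P_a = P₁(V₁/V₂)^γ = 142×5.54^(1.31).
P_a/P_b = (V₁/V₂)^(γ−1) = 5.54^(0.31) = 1.7.

P_adiabatic / P_isothermal ≈ 1.70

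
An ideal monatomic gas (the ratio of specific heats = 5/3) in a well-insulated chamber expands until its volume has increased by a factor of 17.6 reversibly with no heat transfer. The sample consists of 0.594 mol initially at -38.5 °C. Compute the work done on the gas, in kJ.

Adiabatic: T₁V₁^(γ−1) = T₂V₂^(γ−1) ⇒ T₂ = T₁ (V₁/V₂)^(γ−1).
T₁ = -38.5 °C = 234.6 K.
T₂ = 234.6 × (1/17.6)^(2/3) = 34.68 K.
Q = 0, so ΔU = W_on_gas = nCᵥΔT with Cᵥ = R/(γ−1) = 12.47 J/(mol·K).
ΔU = 0.594 × 12.47 × (34.68 − 234.6) = -1481 J.

W ≈ -1.48 kJ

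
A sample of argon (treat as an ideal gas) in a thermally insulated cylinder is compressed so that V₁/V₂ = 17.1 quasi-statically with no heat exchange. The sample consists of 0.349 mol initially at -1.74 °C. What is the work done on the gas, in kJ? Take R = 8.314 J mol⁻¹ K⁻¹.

Adiabatic: T₁V₁^(γ−1) = T₂V₂^(γ−1) ⇒ T₂ = T₁ (V₁/V₂)^(γ−1).
γ = 5/3 for a monatomic ideal gas, so γ−1 = 2/3.
T₁ = -1.74 °C = 271.4 K.
T₂ = 271.4 × 17.1^(2/3) = 1801 K.
Q = 0, so ΔU = W_on_gas = nCᵥΔT with Cᵥ = R/(γ−1) = 12.47 J/(mol·K).
ΔU = 0.349 × 12.47 × (1801 − 271.4) = 6659 J.

W ≈ 6.66 kJ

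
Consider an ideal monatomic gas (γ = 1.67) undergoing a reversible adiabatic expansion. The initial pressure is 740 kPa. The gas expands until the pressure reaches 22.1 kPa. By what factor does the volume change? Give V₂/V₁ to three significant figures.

From PV^γ = const, V₂/V₁ = (P₁/P₂)^(1/γ).
V₂/V₁ = (740/22.1)^(0.599) = 8.186.

V₂/V₁ ≈ 8.19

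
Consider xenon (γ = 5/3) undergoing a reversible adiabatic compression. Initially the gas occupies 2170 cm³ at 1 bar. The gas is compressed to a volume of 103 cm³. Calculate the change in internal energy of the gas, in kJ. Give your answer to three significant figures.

P₂ = P₁(V₁/V₂)^γ = 1×(2170/103)^(5/3) = 160.7 bar.
For a reversible adiabat, W_by_gas = (P₁V₁ − P₂V₂)/(γ−1).
W_by = (100000×0.00217 − 1.607×10^7×0.000103) / (2/3) = -2157 J.
Q = 0 ⇒ ΔU = −W_by = 2157 J.

ΔU ≈ 2.16 kJ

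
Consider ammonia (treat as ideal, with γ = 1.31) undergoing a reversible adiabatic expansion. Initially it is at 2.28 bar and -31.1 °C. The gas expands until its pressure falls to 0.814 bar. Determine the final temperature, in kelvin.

T₂ ≈ 190 K

Adiabatic: T₂/T₁ = (P₂/P₁)^((γ−1)/γ).
T₁ = -31.1 °C = 242 K.
T₂ = 242 × (0.814/2.28)^(0.237) = 189.7 K.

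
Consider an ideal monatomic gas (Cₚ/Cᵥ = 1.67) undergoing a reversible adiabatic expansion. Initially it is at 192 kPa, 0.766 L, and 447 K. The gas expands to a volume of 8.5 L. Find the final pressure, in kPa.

P₂ ≈ 3.45 kPa

Since PV^γ is constant along a reversible adiabat, P₂ = P₁ (V₁/V₂)^γ.
P₂ = 192 × (0.766/8.5)^(1.67) = 3.45 kPa.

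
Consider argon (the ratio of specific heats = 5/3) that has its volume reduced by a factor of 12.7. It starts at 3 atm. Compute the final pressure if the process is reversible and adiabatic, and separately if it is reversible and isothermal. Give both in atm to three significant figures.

Isothermal: P₂ = P₁(V₁/V₂) = 3×12.7 = 38.1 atm.
Adiabatic: P₂ = P₁(V₁/V₂)^γ = 3×12.7^(5/3) = 207.4 atm.

adiabatic: 207 atm; isothermal: 38.1 atm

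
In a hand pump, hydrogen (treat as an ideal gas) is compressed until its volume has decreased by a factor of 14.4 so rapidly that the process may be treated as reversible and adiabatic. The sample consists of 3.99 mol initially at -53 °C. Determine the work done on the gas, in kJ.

W ≈ 34.8 kJ

Adiabatic: T₁V₁^(γ−1) = T₂V₂^(γ−1) ⇒ T₂ = T₁ (V₁/V₂)^(γ−1).
γ = 7/5 for a diatomic ideal gas, so γ−1 = 2/5.
T₁ = -53 °C = 220.1 K.
T₂ = 220.1 × 14.4^(2/5) = 639.8 K.
Q = 0, so ΔU = W_on_gas = nCᵥΔT with Cᵥ = R/(γ−1) = 20.79 J/(mol·K).
ΔU = 3.99 × 20.79 × (639.8 − 220.1) = 34800 J.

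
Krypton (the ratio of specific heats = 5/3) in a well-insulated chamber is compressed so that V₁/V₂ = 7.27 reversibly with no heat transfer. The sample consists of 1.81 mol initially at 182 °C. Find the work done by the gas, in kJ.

W ≈ -28.3 kJ

Adiabatic: T₁V₁^(γ−1) = T₂V₂^(γ−1) ⇒ T₂ = T₁ (V₁/V₂)^(γ−1).
T₁ = 182 °C = 455.1 K.
T₂ = 455.1 × 7.27^(2/3) = 1708 K.
Q = 0, so ΔU = W_on_gas = nCᵥΔT with Cᵥ = R/(γ−1) = 12.47 J/(mol·K).
ΔU = 1.81 × 12.47 × (1708 − 455.1) = 28280 J.
Work done by the gas = −ΔU = -28280 J.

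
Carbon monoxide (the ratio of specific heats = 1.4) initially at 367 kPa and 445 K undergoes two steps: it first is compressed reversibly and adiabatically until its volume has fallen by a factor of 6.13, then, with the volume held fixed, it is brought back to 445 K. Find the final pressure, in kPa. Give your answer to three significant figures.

P₃ ≈ 2250 kPa

Adiabatic step (PV^γ = const): P₂ = 367×6.13^(1.4) = 4646 kPa; T₂ = 445×6.13^(0.4) = 919.1 K.
Isochoric: P₃ = P₂(T₃/T₂) = 4646 × (445/919.1) = 2250 kPa.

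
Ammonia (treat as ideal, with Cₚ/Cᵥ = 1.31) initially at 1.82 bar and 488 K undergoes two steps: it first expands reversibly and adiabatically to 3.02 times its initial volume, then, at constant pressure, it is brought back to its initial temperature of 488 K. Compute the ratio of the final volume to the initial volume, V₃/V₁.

Adiabatic step: V₂/V₁ = 3.02; T₂ = T₁·(1/3.02)^(0.31) = 346.4 K.
Isobaric step: V₃/V₂ = T₃/T₂ = 488/346.4.
V₃/V₁ = (V₂/V₁)(V₃/V₂) = 3.02 × (488/346.4) = 4.254.

V₃/V₁ ≈ 4.25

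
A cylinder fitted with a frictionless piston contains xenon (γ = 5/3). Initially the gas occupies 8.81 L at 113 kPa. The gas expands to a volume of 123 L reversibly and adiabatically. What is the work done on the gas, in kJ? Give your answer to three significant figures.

P₂ = P₁(V₁/V₂)^γ = 113×(8.81/123)^(5/3) = 1.396 kPa.
For a reversible adiabat, W_by_gas = (P₁V₁ − P₂V₂)/(γ−1).
W_by = (113000×0.00881 − 1396×0.123) / (2/3) = 1236 J.
W_on_gas = −W_by = -1236 J.

W ≈ -1.24 kJ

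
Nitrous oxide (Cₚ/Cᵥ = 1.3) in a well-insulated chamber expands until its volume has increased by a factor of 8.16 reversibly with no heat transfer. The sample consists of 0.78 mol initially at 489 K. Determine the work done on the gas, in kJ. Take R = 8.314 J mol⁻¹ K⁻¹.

W ≈ -4.94 kJ

Adiabatic: T₁V₁^(γ−1) = T₂V₂^(γ−1) ⇒ T₂ = T₁ (V₁/V₂)^(γ−1).
T₂ = 489 × (1/8.16)^(0.3) = 260.5 K.
Q = 0, so ΔU = W_on_gas = nCᵥΔT with Cᵥ = R/(γ−1) = 27.71 J/(mol·K).
ΔU = 0.78 × 27.71 × (260.5 − 489) = -4939 J.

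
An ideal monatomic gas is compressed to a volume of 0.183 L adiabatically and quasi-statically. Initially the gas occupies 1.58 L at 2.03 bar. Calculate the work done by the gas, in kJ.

γ = 5/3 for a monatomic ideal gas.
P₂ = P₁(V₁/V₂)^γ = 2.03×(1.58/0.183)^(5/3) = 73.76 bar.
For a reversible adiabat, W_by_gas = (P₁V₁ − P₂V₂)/(γ−1).
W_by = (203000×0.00158 − 7.376×10^6×0.000183) / (2/3) = -1544 J.

W ≈ -1.54 kJ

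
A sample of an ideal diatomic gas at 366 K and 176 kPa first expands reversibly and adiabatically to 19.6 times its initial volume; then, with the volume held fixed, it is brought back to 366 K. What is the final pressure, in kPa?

P₃ ≈ 8.98 kPa

For a diatomic ideal gas γ = 7/5.
Adiabatic step (PV^γ = const): P₂ = 176×(1/19.6)^(7/5) = 2.731 kPa; T₂ = 366×(1/19.6)^(2/5) = 111.3 K.
Isochoric: P₃ = P₂(T₃/T₂) = 2.731 × (366/111.3) = 8.98 kPa.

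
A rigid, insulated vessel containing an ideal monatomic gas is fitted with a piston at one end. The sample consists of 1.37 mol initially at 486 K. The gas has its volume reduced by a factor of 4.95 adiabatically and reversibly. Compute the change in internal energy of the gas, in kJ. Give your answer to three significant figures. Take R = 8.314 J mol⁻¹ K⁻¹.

Adiabatic: T₁V₁^(γ−1) = T₂V₂^(γ−1) ⇒ T₂ = T₁ (V₁/V₂)^(γ−1).
γ = 5/3 for a monatomic ideal gas, so γ−1 = 2/3.
T₂ = 486 × 4.95^(2/3) = 1412 K.
Q = 0, so ΔU = W_on_gas = nCᵥΔT with Cᵥ = R/(γ−1) = 12.47 J/(mol·K).
ΔU = 1.37 × 12.47 × (1412 − 486) = 15810 J.

ΔU ≈ 15.8 kJ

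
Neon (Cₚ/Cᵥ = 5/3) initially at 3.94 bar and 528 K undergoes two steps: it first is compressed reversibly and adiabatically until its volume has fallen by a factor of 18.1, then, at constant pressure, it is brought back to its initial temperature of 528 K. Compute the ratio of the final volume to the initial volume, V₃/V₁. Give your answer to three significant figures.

Adiabatic step: V₂/V₁ = 0.05525; T₂ = T₁·18.1^(2/3) = 3640 K.
Isobaric step: V₃/V₂ = T₃/T₂ = 528/3640.
V₃/V₁ = (V₂/V₁)(V₃/V₂) = 0.05525 × (528/3640) = 0.008014.

V₃/V₁ ≈ 0.00801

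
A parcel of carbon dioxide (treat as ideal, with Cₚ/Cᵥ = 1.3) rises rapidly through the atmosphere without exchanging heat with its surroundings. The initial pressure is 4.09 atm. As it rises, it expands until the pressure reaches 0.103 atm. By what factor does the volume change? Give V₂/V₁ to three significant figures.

V₂/V₁ ≈ 17.0

From PV^γ = const, V₂/V₁ = (P₁/P₂)^(1/γ).
V₂/V₁ = (4.09/0.103)^(0.769) = 16.98.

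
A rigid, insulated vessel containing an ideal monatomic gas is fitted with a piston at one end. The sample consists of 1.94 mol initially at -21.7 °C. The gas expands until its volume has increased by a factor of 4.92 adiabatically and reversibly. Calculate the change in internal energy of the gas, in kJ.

ΔU ≈ -3.98 kJ

For a reversible adiabat TV^(γ−1) is constant, so T₂ = T₁ (V₁/V₂)^(γ−1).
γ = 5/3 for a monatomic ideal gas, so γ−1 = 2/3.
T₁ = -21.7 °C = 251.4 K.
T₂ = 251.4 × (1/4.92)^(2/3) = 86.92 K.
Q = 0, so ΔU = W_on_gas = nCᵥΔT with Cᵥ = R/(γ−1) = 12.47 J/(mol·K).
ΔU = 1.94 × 12.47 × (86.92 − 251.4) = -3980 J.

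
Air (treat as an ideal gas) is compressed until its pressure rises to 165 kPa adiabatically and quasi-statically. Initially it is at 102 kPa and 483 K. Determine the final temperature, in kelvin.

Along an adiabat T P^((1−γ)/γ) is constant, so T₂ = T₁ (P₂/P₁)^((γ−1)/γ).
For a diatomic ideal gas γ = 7/5, so (γ−1)/γ = 2/7.
T₂ = 483 × (165/102)^(2/7) = 554.2 K.

T₂ ≈ 554 K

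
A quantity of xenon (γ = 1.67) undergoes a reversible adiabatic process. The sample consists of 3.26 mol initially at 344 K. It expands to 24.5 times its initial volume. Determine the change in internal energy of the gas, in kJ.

Adiabatic: T₁V₁^(γ−1) = T₂V₂^(γ−1) ⇒ T₂ = T₁ (V₁/V₂)^(γ−1).
T₂ = 344 × (1/24.5)^(0.67) = 40.35 K.
Q = 0, so ΔU = W_on_gas = nCᵥΔT with Cᵥ = R/(γ−1) = 12.41 J/(mol·K).
ΔU = 3.26 × 12.41 × (40.35 − 344) = -12280 J.

ΔU ≈ -12.3 kJ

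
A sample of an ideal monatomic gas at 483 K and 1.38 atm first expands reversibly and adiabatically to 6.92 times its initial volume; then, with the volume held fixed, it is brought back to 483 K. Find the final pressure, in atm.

P₃ ≈ 0.199 atm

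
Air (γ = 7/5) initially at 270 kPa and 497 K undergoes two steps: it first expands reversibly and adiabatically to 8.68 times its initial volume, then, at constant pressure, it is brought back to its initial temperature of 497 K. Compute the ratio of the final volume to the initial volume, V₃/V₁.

V₃/V₁ ≈ 20.6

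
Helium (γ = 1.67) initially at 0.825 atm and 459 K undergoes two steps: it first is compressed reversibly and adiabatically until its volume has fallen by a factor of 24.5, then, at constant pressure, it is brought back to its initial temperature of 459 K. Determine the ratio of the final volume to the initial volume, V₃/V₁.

V₃/V₁ ≈ 0.00479

Adiabatic step: V₂/V₁ = 0.04082; T₂ = T₁·24.5^(0.67) = 3913 K.
Isobaric step: V₃/V₂ = T₃/T₂ = 459/3913.
V₃/V₁ = (V₂/V₁)(V₃/V₂) = 0.04082 × (459/3913) = 0.004787.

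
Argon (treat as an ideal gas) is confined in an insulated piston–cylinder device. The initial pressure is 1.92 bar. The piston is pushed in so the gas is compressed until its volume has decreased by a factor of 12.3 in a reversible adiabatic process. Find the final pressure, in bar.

P₂ ≈ 126 bar

Since PV^γ is constant along a reversible adiabat, P₂ = P₁ (V₁/V₂)^γ.
For a monatomic ideal gas γ = 5/3.
P₂ = 1.92 × 12.3^(5/3) = 125.8 bar.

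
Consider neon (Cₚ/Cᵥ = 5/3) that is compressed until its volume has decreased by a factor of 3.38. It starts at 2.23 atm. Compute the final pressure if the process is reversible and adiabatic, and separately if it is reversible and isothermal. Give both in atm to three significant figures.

Isothermal: P₂ = P₁(V₁/V₂) = 2.23×3.38 = 7.537 atm.
Adiabatic: P₂ = P₁(V₁/V₂)^γ = 2.23×3.38^(5/3) = 16.98 atm.

adiabatic: 17.0 atm; isothermal: 7.54 atm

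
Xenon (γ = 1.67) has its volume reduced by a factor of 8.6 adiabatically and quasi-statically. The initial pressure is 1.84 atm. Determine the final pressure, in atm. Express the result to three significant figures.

Adiabatic: P₁V₁^γ = P₂V₂^γ ⇒ P₂ = P₁ (V₁/V₂)^γ.
P₂ = 1.84 × 8.6^(1.67) = 66.9 atm.

P₂ ≈ 66.9 atm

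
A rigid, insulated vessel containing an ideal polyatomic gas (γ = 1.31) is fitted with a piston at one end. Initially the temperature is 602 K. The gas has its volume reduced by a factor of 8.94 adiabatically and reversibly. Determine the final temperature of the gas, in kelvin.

T₂ ≈ 1190 K

Adiabatic: T₁V₁^(γ−1) = T₂V₂^(γ−1) ⇒ T₂ = T₁ (V₁/V₂)^(γ−1).
T₂ = 602 × 8.94^(0.31) = 1187 K.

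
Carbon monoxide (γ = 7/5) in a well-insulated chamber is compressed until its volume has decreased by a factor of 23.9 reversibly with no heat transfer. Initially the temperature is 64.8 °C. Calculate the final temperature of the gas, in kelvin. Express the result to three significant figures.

T₂ ≈ 1200 K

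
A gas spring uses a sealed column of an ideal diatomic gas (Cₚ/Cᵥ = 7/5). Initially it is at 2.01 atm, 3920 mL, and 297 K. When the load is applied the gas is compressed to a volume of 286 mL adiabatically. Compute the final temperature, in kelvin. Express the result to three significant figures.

For a reversible adiabat TV^(γ−1) is constant, so T₂ = T₁ (V₁/V₂)^(γ−1).
T₂ = 297 × (3920/286)^(2/5) = 846.3 K.

T₂ ≈ 846 K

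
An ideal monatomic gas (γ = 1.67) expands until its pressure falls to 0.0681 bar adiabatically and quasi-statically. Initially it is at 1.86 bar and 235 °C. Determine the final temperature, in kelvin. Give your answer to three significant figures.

Along an adiabat T P^((1−γ)/γ) is constant, so T₂ = T₁ (P₂/P₁)^((γ−1)/γ).
T₁ = 235 °C = 508.1 K.
T₂ = 508.1 × (0.0681/1.86)^(0.401) = 134.8 K.

T₂ ≈ 135 K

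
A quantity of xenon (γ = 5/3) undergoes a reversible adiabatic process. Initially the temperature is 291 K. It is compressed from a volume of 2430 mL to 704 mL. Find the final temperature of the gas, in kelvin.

Adiabatic: T₁V₁^(γ−1) = T₂V₂^(γ−1) ⇒ T₂ = T₁ (V₁/V₂)^(γ−1).
T₂ = 291 × (2430/704)^(2/3) = 664.6 K.

T₂ ≈ 665 K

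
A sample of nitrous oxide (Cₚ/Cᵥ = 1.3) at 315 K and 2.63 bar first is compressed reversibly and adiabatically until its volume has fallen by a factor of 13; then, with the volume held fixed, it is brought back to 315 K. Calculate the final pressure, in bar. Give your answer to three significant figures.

Adiabatic step (PV^γ = const): P₂ = 2.63×13^(1.3) = 73.8 bar; T₂ = 315×13^(0.3) = 680 K.
Isochoric: P₃ = P₂(T₃/T₂) = 73.8 × (315/680) = 34.19 bar.

P₃ ≈ 34.2 bar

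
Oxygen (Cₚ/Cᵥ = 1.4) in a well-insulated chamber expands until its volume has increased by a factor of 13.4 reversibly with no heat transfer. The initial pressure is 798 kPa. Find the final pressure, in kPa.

P₂ ≈ 21.1 kPa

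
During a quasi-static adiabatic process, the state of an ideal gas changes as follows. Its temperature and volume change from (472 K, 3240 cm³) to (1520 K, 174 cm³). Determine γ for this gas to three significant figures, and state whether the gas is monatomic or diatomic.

γ ≈ 1.40; diatomic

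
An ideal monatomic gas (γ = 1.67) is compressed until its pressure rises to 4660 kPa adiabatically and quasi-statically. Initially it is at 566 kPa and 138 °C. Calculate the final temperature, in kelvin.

Adiabatic: T₂/T₁ = (P₂/P₁)^((γ−1)/γ).
T₁ = 138 °C = 411.1 K.
T₂ = 411.1 × (4660/566)^(0.401) = 957.9 K.

T₂ ≈ 958 K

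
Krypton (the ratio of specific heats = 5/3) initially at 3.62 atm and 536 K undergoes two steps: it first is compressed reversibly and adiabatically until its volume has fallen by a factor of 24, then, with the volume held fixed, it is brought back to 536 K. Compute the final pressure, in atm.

Adiabatic step (PV^γ = const): P₂ = 3.62×24^(5/3) = 722.9 atm; T₂ = 536×24^(2/3) = 4460 K.
Isochoric: P₃ = P₂(T₃/T₂) = 722.9 × (536/4460) = 86.88 atm.

P₃ ≈ 86.9 atm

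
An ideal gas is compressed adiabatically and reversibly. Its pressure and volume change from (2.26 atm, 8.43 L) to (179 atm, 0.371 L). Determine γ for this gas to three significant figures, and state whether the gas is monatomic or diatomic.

PV^γ = const ⇒ γ = ln(P₂/P₁) / ln(V₁/V₂).
γ = ln(179/2.26) / ln(8.43/0.371) = 1.4.
γ ≈ 1.40 is close to 7/5, so the gas is diatomic.

γ ≈ 1.40; diatomic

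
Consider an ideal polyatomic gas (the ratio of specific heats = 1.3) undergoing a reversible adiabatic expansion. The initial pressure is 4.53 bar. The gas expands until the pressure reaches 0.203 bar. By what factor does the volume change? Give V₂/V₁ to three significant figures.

From PV^γ = const, V₂/V₁ = (P₁/P₂)^(1/γ).
V₂/V₁ = (4.53/0.203)^(0.769) = 10.9.

V₂/V₁ ≈ 10.9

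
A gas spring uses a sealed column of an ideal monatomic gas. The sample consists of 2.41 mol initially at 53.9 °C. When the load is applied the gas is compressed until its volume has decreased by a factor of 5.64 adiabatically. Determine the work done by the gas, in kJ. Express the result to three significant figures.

For a reversible adiabat TV^(γ−1) is constant, so T₂ = T₁ (V₁/V₂)^(γ−1).
γ = 5/3 for a monatomic ideal gas, so γ−1 = 2/3.
T₁ = 53.9 °C = 327 K.
T₂ = 327 × 5.64^(2/3) = 1036 K.
Q = 0, so ΔU = W_on_gas = nCᵥΔT with Cᵥ = R/(γ−1) = 12.47 J/(mol·K).
ΔU = 2.41 × 12.47 × (1036 − 327) = 21320 J.
Work done by the gas = −ΔU = -21320 J.

W ≈ -21.3 kJ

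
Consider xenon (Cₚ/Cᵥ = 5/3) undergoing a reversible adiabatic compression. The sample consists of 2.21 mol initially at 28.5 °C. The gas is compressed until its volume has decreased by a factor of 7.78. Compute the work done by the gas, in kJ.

Adiabatic: T₁V₁^(γ−1) = T₂V₂^(γ−1) ⇒ T₂ = T₁ (V₁/V₂)^(γ−1).
T₁ = 28.5 °C = 301.6 K.
T₂ = 301.6 × 7.78^(2/3) = 1184 K.
Q = 0, so ΔU = W_on_gas = nCᵥΔT with Cᵥ = R/(γ−1) = 12.47 J/(mol·K).
ΔU = 2.21 × 12.47 × (1184 − 301.6) = 24330 J.
Work done by the gas = −ΔU = -24330 J.

W ≈ -24.3 kJ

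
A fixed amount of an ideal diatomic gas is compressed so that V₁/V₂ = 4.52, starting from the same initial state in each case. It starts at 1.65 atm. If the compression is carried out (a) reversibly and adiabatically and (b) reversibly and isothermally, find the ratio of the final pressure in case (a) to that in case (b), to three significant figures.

P_adiabatic / P_isothermal ≈ 1.83

For a diatomic ideal gas γ = 7/5.
Isothermal: P_b = P₁(V₁/V₂) = 1.65×4.52.
Adiabatic: P_a = P₁(V₁/V₂)^γ = 1.65×4.52^(7/5).
P_a/P_b = (V₁/V₂)^(γ−1) = 4.52^(2/5) = 1.828.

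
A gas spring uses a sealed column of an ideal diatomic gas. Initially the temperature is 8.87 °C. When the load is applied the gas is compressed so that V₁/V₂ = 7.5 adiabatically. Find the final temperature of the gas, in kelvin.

For a reversible adiabat TV^(γ−1) is constant, so T₂ = T₁ (V₁/V₂)^(γ−1).
For a diatomic ideal gas γ = 7/5, so γ−1 = 2/5.
T₁ = 8.87 °C = 282 K.
T₂ = 282 × 7.5^(2/5) = 631.4 K.

T₂ ≈ 631 K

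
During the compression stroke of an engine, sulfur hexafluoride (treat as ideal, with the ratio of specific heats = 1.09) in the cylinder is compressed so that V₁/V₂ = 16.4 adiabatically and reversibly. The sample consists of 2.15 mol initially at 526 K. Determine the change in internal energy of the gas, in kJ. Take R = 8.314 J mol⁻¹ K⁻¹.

Adiabatic: T₁V₁^(γ−1) = T₂V₂^(γ−1) ⇒ T₂ = T₁ (V₁/V₂)^(γ−1).
T₂ = 526 × 16.4^(0.09) = 676.6 K.
Q = 0, so ΔU = W_on_gas = nCᵥΔT with Cᵥ = R/(γ−1) = 92.38 J/(mol·K).
ΔU = 2.15 × 92.38 × (676.6 − 526) = 29910 J.

ΔU ≈ 29.9 kJ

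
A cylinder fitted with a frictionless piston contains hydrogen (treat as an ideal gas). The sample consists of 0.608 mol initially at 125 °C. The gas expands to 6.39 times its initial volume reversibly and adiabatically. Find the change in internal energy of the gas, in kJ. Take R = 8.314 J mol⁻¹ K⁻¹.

ΔU ≈ -2.64 kJ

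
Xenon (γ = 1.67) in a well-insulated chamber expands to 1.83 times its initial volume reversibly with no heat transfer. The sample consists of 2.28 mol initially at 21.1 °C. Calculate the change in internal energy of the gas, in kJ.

For a reversible adiabat TV^(γ−1) is constant, so T₂ = T₁ (V₁/V₂)^(γ−1).
T₁ = 21.1 °C = 294.2 K.
T₂ = 294.2 × (1/1.83)^(0.67) = 196.3 K.
Q = 0, so ΔU = W_on_gas = nCᵥΔT with Cᵥ = R/(γ−1) = 12.41 J/(mol·K).
ΔU = 2.28 × 12.41 × (196.3 − 294.2) = -2772 J.

ΔU ≈ -2.77 kJ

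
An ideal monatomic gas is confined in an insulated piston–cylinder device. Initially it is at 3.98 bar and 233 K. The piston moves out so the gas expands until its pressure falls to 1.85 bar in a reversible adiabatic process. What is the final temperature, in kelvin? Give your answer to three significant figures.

Adiabatic: T₂/T₁ = (P₂/P₁)^((γ−1)/γ).
For a monatomic ideal gas γ = 5/3, so (γ−1)/γ = 2/5.
T₂ = 233 × (1.85/3.98)^(2/5) = 171.5 K.

T₂ ≈ 172 K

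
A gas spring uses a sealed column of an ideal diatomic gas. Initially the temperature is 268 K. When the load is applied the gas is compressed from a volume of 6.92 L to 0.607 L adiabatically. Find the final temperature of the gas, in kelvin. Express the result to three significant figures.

Adiabatic: T₁V₁^(γ−1) = T₂V₂^(γ−1) ⇒ T₂ = T₁ (V₁/V₂)^(γ−1).
For a diatomic ideal gas γ = 7/5, so γ−1 = 2/5.
T₂ = 268 × (6.92/0.607)^(2/5) = 709.4 K.

T₂ ≈ 709 K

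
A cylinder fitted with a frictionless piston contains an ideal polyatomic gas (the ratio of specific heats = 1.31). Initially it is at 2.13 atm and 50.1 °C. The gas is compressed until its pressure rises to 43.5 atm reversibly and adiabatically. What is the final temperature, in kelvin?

Adiabatic: T₂/T₁ = (P₂/P₁)^((γ−1)/γ).
T₁ = 50.1 °C = 323.2 K.
T₂ = 323.2 × (43.5/2.13)^(0.237) = 660 K.

T₂ ≈ 660 K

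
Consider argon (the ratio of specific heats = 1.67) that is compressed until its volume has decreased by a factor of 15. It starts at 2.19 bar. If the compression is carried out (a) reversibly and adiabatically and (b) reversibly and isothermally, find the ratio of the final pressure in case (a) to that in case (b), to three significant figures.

P_adiabatic / P_isothermal ≈ 6.14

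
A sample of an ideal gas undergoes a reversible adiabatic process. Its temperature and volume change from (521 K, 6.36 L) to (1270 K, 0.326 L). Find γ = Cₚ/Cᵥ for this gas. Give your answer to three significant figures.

γ ≈ 1.30

TV^(γ−1) = const ⇒ γ − 1 = ln(T₂/T₁) / ln(V₁/V₂).
γ = 1 + ln(1270/521) / ln(6.36/0.326) = 1.3.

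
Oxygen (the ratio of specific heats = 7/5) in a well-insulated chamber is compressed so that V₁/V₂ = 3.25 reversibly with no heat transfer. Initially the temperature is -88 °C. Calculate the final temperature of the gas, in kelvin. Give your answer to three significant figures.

Adiabatic: T₁V₁^(γ−1) = T₂V₂^(γ−1) ⇒ T₂ = T₁ (V₁/V₂)^(γ−1).
T₁ = -88 °C = 185.1 K.
T₂ = 185.1 × 3.25^(2/5) = 296.7 K.

T₂ ≈ 297 K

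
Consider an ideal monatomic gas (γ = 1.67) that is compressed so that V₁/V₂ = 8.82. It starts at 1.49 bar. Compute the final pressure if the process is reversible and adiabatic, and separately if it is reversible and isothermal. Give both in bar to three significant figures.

Isothermal: P₂ = P₁(V₁/V₂) = 1.49×8.82 = 13.14 bar.
Adiabatic: P₂ = P₁(V₁/V₂)^γ = 1.49×8.82^(1.67) = 56.51 bar.

adiabatic: 56.5 bar; isothermal: 13.1 bar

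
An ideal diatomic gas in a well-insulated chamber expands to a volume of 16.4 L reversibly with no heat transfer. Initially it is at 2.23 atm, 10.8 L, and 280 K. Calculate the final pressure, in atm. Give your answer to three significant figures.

Since PV^γ is constant along a reversible adiabat, P₂ = P₁ (V₁/V₂)^γ.
γ = 7/5 for a diatomic ideal gas.
P₂ = 2.23 × (10.8/16.4)^(7/5) = 1.243 atm.

P₂ ≈ 1.24 atm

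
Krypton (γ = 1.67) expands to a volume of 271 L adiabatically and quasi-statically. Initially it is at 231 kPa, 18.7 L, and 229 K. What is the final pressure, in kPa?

Since PV^γ is constant along a reversible adiabat, P₂ = P₁ (V₁/V₂)^γ.
P₂ = 231 × (18.7/271)^(1.67) = 2.658 kPa.

P₂ ≈ 2.66 kPa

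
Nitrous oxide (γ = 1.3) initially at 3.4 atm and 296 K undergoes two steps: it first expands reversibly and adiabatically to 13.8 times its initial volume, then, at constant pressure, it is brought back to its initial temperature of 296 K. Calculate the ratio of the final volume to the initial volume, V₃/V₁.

V₃/V₁ ≈ 30.3

Adiabatic step: V₂/V₁ = 13.8; T₂ = T₁·(1/13.8)^(0.3) = 134.7 K.
Isobaric step: V₃/V₂ = T₃/T₂ = 296/134.7.
V₃/V₁ = (V₂/V₁)(V₃/V₂) = 13.8 × (296/134.7) = 30.33.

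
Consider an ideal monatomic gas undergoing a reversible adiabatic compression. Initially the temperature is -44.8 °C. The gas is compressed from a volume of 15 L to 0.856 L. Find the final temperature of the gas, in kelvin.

For a reversible adiabat TV^(γ−1) is constant, so T₂ = T₁ (V₁/V₂)^(γ−1).
For a monatomic ideal gas γ = 5/3, so γ−1 = 2/3.
T₁ = -44.8 °C = 228.3 K.
T₂ = 228.3 × (15/0.856)^(2/3) = 1541 K.

T₂ ≈ 1540 K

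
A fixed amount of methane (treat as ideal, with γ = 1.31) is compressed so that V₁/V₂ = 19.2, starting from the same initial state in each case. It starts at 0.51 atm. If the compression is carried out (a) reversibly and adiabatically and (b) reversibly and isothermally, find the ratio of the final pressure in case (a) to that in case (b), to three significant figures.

P_adiabatic / P_isothermal ≈ 2.50

Isothermal: P_b = P₁(V₁/V₂) = 0.51×19.2.
Adiabatic: P_a = P₁(V₁/V₂)^γ = 0.51×19.2^(1.31).
P_a/P_b = (V₁/V₂)^(γ−1) = 19.2^(0.31) = 2.499.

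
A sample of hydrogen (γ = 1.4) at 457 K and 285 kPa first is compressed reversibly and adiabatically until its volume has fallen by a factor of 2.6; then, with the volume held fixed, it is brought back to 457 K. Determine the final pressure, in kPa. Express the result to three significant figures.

P₃ ≈ 741 kPa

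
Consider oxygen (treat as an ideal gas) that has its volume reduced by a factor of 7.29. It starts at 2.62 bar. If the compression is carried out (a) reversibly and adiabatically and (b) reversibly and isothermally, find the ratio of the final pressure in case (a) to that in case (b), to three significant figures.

P_adiabatic / P_isothermal ≈ 2.21

For a diatomic ideal gas γ = 7/5.
Isothermal: P_b = P₁(V₁/V₂) = 2.62×7.29.
Adiabatic: P_a = P₁(V₁/V₂)^γ = 2.62×7.29^(7/5).
P_a/P_b = (V₁/V₂)^(γ−1) = 7.29^(2/5) = 2.214.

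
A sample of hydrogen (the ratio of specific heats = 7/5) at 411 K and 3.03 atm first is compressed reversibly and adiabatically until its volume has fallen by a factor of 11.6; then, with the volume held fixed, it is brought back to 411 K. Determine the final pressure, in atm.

P₃ ≈ 35.1 atm

Adiabatic step (PV^γ = const): P₂ = 3.03×11.6^(7/5) = 93.69 atm; T₂ = 411×11.6^(2/5) = 1096 K.
Isochoric: P₃ = P₂(T₃/T₂) = 93.69 × (411/1096) = 35.15 atm.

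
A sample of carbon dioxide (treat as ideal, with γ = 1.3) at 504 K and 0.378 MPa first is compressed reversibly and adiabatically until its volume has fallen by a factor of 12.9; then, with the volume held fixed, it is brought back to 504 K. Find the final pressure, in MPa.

Adiabatic step (PV^γ = const): P₂ = 0.378×12.9^(1.3) = 10.5 MPa; T₂ = 504×12.9^(0.3) = 1085 K.
Isochoric: P₃ = P₂(T₃/T₂) = 10.5 × (504/1085) = 4.876 MPa.

P₃ ≈ 4.88 MPa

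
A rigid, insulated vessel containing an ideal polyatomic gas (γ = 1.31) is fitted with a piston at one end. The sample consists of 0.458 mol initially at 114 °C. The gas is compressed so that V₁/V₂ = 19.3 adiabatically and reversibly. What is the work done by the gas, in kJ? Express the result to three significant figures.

W ≈ -7.15 kJ

Adiabatic: T₁V₁^(γ−1) = T₂V₂^(γ−1) ⇒ T₂ = T₁ (V₁/V₂)^(γ−1).
T₁ = 114 °C = 387.1 K.
T₂ = 387.1 × 19.3^(0.31) = 969.2 K.
Q = 0, so ΔU = W_on_gas = nCᵥΔT with Cᵥ = R/(γ−1) = 26.82 J/(mol·K).
ΔU = 0.458 × 26.82 × (969.2 − 387.1) = 7149 J.
Work done by the gas = −ΔU = -7149 J.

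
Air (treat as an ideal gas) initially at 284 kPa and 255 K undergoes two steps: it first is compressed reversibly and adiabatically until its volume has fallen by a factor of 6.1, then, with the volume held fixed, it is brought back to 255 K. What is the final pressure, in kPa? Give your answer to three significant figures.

For a diatomic ideal gas γ = 7/5.
Adiabatic step (PV^γ = const): P₂ = 284×6.1^(7/5) = 3571 kPa; T₂ = 255×6.1^(2/5) = 525.6 K.
Isochoric: P₃ = P₂(T₃/T₂) = 3571 × (255/525.6) = 1732 kPa.

P₃ ≈ 1730 kPa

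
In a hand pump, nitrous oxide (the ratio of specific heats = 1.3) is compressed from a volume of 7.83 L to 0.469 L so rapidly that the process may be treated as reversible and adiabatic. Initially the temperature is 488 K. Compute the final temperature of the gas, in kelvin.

For a reversible adiabat TV^(γ−1) is constant, so T₂ = T₁ (V₁/V₂)^(γ−1).
T₂ = 488 × (7.83/0.469)^(0.3) = 1136 K.

T₂ ≈ 1140 K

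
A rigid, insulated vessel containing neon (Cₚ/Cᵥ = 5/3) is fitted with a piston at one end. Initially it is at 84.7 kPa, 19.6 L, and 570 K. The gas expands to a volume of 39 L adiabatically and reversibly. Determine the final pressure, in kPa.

Since PV^γ is constant along a reversible adiabat, P₂ = P₁ (V₁/V₂)^γ.
P₂ = 84.7 × (19.6/39)^(5/3) = 26.91 kPa.

P₂ ≈ 26.9 kPa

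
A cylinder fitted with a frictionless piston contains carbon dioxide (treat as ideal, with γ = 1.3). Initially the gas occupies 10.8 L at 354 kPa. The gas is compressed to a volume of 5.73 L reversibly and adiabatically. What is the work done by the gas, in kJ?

P₂ = P₁(V₁/V₂)^γ = 354×(10.8/5.73)^(1.3) = 807 kPa.
For a reversible adiabat, W_by_gas = (P₁V₁ − P₂V₂)/(γ−1).
W_by = (354000×0.0108 − 807000×0.00573) / (0.3) = -2669 J.

W ≈ -2.67 kJ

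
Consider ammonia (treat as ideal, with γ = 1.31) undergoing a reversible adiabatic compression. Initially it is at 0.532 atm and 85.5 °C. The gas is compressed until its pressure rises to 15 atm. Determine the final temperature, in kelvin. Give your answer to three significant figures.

T₂ ≈ 790 K

Adiabatic: T₂/T₁ = (P₂/P₁)^((γ−1)/γ).
T₁ = 85.5 °C = 358.6 K.
T₂ = 358.6 × (15/0.532)^(0.237) = 790.4 K.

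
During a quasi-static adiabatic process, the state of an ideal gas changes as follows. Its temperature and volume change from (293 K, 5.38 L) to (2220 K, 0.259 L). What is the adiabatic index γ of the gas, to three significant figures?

γ ≈ 1.67

TV^(γ−1) = const ⇒ γ − 1 = ln(T₂/T₁) / ln(V₁/V₂).
γ = 1 + ln(2220/293) / ln(5.38/0.259) = 1.668.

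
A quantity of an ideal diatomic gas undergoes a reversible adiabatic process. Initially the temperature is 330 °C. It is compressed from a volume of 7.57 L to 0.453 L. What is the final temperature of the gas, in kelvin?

T₂ ≈ 1860 K

For a reversible adiabat TV^(γ−1) is constant, so T₂ = T₁ (V₁/V₂)^(γ−1).
For a diatomic ideal gas γ = 7/5, so γ−1 = 2/5.
T₁ = 330 °C = 603.1 K.
T₂ = 603.1 × (7.57/0.453)^(2/5) = 1860 K.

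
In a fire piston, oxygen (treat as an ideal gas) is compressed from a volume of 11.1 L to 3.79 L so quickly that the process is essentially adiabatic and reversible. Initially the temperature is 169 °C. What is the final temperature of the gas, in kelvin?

Adiabatic: T₁V₁^(γ−1) = T₂V₂^(γ−1) ⇒ T₂ = T₁ (V₁/V₂)^(γ−1).
For a diatomic ideal gas γ = 7/5, so γ−1 = 2/5.
T₁ = 169 °C = 442.1 K.
T₂ = 442.1 × (11.1/3.79)^(2/5) = 679.6 K.

T₂ ≈ 680 K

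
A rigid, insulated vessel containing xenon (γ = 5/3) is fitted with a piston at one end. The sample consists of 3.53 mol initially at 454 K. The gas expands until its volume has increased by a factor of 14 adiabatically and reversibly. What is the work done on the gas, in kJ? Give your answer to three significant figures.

W ≈ -16.5 kJ

Adiabatic: T₁V₁^(γ−1) = T₂V₂^(γ−1) ⇒ T₂ = T₁ (V₁/V₂)^(γ−1).
T₂ = 454 × (1/14)^(2/3) = 78.16 K.
Q = 0, so ΔU = W_on_gas = nCᵥΔT with Cᵥ = R/(γ−1) = 12.47 J/(mol·K).
ΔU = 3.53 × 12.47 × (78.16 − 454) = -16550 J.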